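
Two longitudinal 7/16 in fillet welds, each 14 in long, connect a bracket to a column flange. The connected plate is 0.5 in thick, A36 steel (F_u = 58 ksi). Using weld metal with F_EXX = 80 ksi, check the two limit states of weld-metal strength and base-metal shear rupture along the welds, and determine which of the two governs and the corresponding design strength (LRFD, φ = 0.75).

φR_n ≈ 312 kips (weld metal governs)

t_e = 0.707 × 0.4375 = 0.3093 in; L = 28 in.
Weld metal: φR_n = 0.75 × 0.6 × 80 × 0.3093 × 28 = 311.8 kips.
Base metal (shear rupture): φR_n = 0.75 × 0.6 × 58 × 0.5 × 28 = 365.4 kips.
Governing: weld metal.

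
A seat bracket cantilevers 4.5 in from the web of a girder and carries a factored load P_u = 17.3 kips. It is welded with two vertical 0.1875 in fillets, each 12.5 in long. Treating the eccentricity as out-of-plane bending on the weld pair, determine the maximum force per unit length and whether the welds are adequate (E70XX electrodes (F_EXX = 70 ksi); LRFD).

f_max ≈ 1.65 kip/in; adequate

L_w = 2 × 12.5 = 25 in; section modulus (unit throat) S = 2 × L²/6 = 52.08 in².
Direct shear f_v = P/L_w = 17.3/25 = 0.692 kip/in.
Moment M = P × e = 17.3 × 4.5 = 77.85 kip·in; bending f_b = M/S = 1.495 kip/in.
f_max = √(f_v² + f_b²) = √(0.692² + 1.495²) = 1.647 kip/in.
φr_n = 0.75 × 0.6 × 70 × (0.707 × 0.1875) = 4.176 kip/in → adequate.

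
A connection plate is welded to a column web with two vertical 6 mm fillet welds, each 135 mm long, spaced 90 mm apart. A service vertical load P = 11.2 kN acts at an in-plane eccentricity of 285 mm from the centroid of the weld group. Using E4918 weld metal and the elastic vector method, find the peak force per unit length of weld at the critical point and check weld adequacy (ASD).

E49XX → F_EXX = 490 MPa.
Total weld length L_w = 270 mm. Treat welds as unit-width lines.
Polar moment about centroid: J = 2[d³/12 + d(b/2)²] = 2[135³/12 + 135×45²] = 956800 mm³.
Direct shear f_v = P/L_w = 11.2×10³ / 270 = 41.48 N/mm (vertical).
Torsion M = P·e = 11.2×10³ × 285 = 3192000 N·mm.
Critical point at (x, y) = (45, 67.5) from centroid. f_tx = M·y/J = 225.2 N/mm; f_ty = M·x/J = 150.1 N/mm.
Resultant f_max = √[f_tx² + (f_v + f_ty)²] = √[225.2² + (41.48 + 150.1)²] = 295.7 N/mm.
Capacity per unit length: r_n/Ω = (1/2.0) × 0.6 × 490 × (0.707 × 6) = 623.6 N/mm.
295.7 ≤ 623.6 → adequate.

f_max ≈ 296 N/mm; adequate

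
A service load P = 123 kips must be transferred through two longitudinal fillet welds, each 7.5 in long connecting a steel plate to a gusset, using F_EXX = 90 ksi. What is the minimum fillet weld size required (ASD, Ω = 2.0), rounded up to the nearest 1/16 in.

Total weld length L = 15 in.
Required throat t_e = P × Ω / (0.6 F_EXX × L) = 123 × 2.0 / (0.6 × 90 × 15) = 0.3037 in.
Required leg w = t_e / 0.707 = 0.4296 in → use 7/16 in.

w = 7/16 in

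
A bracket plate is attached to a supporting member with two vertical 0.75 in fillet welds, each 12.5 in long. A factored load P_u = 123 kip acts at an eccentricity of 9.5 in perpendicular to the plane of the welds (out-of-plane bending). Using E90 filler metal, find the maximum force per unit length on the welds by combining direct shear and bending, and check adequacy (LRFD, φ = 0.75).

E90XX → F_EXX = 90 ksi.
L_w = 2 × 12.5 = 25 in; section modulus (unit throat) S = 2 × L²/6 = 52.08 in².
Direct shear f_v = P/L_w = 123/25 = 4.92 kip/in.
Moment M = P × e = 123 × 9.5 = 1168.5 kip·in; bending f_b = M/S = 22.44 kip/in.
f_max = √(f_v² + f_b²) = √(4.92² + 22.44²) = 22.97 kip/in.
φr_n = 0.75 × 0.6 × 90 × (0.707 × 0.75) = 21.48 kip/in → NOT adequate.

f_max ≈ 23 kip/in; NOT adequate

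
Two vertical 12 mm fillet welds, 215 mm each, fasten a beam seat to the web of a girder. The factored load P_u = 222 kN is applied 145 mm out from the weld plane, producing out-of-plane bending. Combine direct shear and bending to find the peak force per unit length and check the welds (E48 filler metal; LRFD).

f_max ≈ 2150 N/mm; NOT adequate

E48XX → F_EXX = 480 MPa.
L_w = 2 × 215 = 430 mm; section modulus (unit throat) S = 2 × L²/6 = 15410 mm².
Direct shear f_v = P/L_w = 222×10³/430 = 516.3 N/mm.
Moment M = P × e = 222×10³ × 145 = 32190000 N·mm; bending f_b = M/S = 2089 N/mm.
f_max = √(f_v² + f_b²) = √(516.3² + 2089²) = 2152 N/mm.
φr_n = 0.75 × 0.6 × 480 × (0.707 × 12) = 1833 N/mm → NOT adequate.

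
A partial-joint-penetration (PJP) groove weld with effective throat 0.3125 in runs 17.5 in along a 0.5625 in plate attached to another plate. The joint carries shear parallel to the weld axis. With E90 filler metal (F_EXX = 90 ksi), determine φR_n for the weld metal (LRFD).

Effective throat (given) t_e = 0.3125 in.
A_we = 0.3125 × 17.5 = 5.469 in².
F_nw = 0.6 F_EXX = 54 ksi.
φR_n = 0.75 × 54 × 5.469 = 221.5 kips.

φR_n ≈ 221 kips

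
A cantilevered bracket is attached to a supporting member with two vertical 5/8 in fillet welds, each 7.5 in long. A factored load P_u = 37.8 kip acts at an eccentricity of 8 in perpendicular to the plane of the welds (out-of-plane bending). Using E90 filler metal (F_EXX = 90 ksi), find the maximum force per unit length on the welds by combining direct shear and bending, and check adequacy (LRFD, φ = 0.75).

L_w = 2 × 7.5 = 15 in; section modulus (unit throat) S = 2 × L²/6 = 18.75 in².
Direct shear f_v = P/L_w = 37.8/15 = 2.52 kip/in.
Moment M = P × e = 37.8 × 8 = 302.4 kip·in; bending f_b = M/S = 16.13 kip/in.
f_max = √(f_v² + f_b²) = √(2.52² + 16.13²) = 16.32 kip/in.
φr_n = 0.75 × 0.6 × 90 × (0.707 × 0.625) = 17.9 kip/in → adequate.

f_max ≈ 16.3 kip/in; adequate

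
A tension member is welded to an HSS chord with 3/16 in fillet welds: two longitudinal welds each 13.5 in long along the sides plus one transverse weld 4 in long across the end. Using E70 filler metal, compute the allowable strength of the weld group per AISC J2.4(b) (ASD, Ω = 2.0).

E70XX → F_EXX = 70 ksi.
t_e = 0.707 × 0.1875 = 0.1326 in.
R_nwl = 0.6 × 70 × 0.1326 × 27 = 150.3 kips (longitudinal, 2 welds).
R_nwt = 0.6 × 70 × 0.1326 × 4 = 22.27 kips (transverse, base value).
(i) R_nwl + R_nwt = 172.6 kips; (ii) 0.85 R_nwl + 1.5 R_nwt = 161.2 kips.
R_n = max = 172.6 kips [governs: (i)]; R_n/Ω = 86.3 kips.

R_n/Ω ≈ 86.3 kips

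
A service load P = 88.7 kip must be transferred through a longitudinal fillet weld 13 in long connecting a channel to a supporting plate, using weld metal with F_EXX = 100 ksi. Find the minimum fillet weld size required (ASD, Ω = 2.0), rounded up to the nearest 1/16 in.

w = 3/8 in

Total weld length L = 13 in.
Required throat t_e = P × Ω / (0.6 F_EXX × L) = 88.7 × 2.0 / (0.6 × 100 × 13) = 0.2274 in.
Required leg w = t_e / 0.707 = 0.3217 in → use 3/8 in.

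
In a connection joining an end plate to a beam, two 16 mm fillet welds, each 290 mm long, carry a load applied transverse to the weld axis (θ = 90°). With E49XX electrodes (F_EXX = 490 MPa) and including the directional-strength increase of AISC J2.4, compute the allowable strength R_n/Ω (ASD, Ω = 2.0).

R_n/Ω ≈ 1450 kN

t_e = 0.707 × 16 = 11.31 mm; A_we = 11.31 × 580 = 6561 mm².
Directional factor: 1.0 + 0.5 sin^1.5(90°) = 1.5.
F_nw = 0.6 × 490 × 1.5 = 441 MPa.
R_n/Ω = (441 × 6561) / 2.0 × 10⁻³ = 1447 kN.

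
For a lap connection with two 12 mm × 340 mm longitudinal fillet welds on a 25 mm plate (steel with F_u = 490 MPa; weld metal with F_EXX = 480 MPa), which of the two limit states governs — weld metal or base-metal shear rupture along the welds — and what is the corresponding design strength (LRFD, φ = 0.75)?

t_e = 0.707 × 12 = 8.484 mm; L = 680 mm.
Weld metal: φR_n = 0.75 × 0.6 × 480 × 8.484 × 680 × 10⁻³ = 1246 kN.
Base metal (shear rupture): φR_n = 0.75 × 0.6 × 490 × 25 × 680 × 10⁻³ = 3748 kN.
Governing: weld metal.

φR_n ≈ 1250 kN (weld metal governs)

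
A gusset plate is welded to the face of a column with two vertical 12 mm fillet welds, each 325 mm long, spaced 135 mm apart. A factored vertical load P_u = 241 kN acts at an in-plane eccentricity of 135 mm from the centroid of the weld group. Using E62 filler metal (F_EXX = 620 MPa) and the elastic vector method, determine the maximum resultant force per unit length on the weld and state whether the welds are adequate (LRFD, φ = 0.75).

f_max ≈ 872 N/mm; adequate

Total weld length L_w = 650 mm. Treat welds as unit-width lines.
Polar moment about centroid: J = 2[d³/12 + d(b/2)²] = 2[325³/12 + 325×67.5²] = 8683000 mm³.
Direct shear f_v = P/L_w = 241×10³ / 650 = 370.8 N/mm (vertical).
Torsion M = P·e = 241×10³ × 135 = 32535000 N·mm.
Critical point at (x, y) = (67.5, 162.5) from centroid. f_tx = M·y/J = 608.9 N/mm; f_ty = M·x/J = 252.9 N/mm.
Resultant f_max = √[f_tx² + (f_v + f_ty)²] = √[608.9² + (370.8 + 252.9)²] = 871.6 N/mm.
Capacity per unit length: φr_n = 0.75 × 0.6 × 620 × (0.707 × 12) = 2367 N/mm.
871.6 ≤ 2367 → adequate.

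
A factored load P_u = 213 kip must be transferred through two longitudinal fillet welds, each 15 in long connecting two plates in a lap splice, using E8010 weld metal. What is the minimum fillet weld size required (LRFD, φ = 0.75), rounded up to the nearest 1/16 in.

E80XX → F_EXX = 80 ksi.
Total weld length L = 30 in.
Required throat t_e = P_u / (φ × 0.6 F_EXX × L) = 213 / (0.75 × 0.6 × 80 × 30) = 0.1972 in.
Required leg w = t_e / 0.707 = 0.279 in → use 5/16 in.

w = 5/16 in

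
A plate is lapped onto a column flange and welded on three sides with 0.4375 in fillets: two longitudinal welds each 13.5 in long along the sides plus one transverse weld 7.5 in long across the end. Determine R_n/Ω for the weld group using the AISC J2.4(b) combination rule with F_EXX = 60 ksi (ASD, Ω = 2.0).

R_n/Ω ≈ 192 kips

t_e = 0.707 × 0.4375 = 0.3093 in.
R_nwl = 0.6 × 60 × 0.3093 × 27 = 300.7 kips (longitudinal, 2 welds).
R_nwt = 0.6 × 60 × 0.3093 × 7.5 = 83.51 kips (transverse, base value).
(i) R_nwl + R_nwt = 384.2 kips; (ii) 0.85 R_nwl + 1.5 R_nwt = 380.8 kips.
R_n = max = 384.2 kips [governs: (i)]; R_n/Ω = 192.1 kips.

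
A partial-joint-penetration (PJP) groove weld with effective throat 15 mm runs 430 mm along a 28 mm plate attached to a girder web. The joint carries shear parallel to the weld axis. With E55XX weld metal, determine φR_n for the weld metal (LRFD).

E55XX → F_EXX = 550 MPa.
Effective throat (given) t_e = 15 mm.
A_we = 15 × 430 = 6450 mm².
F_nw = 0.6 F_EXX = 330 MPa.
φR_n = 0.75 × 330 × 6450 × 10⁻³ = 1596 kN.

φR_n ≈ 1600 kN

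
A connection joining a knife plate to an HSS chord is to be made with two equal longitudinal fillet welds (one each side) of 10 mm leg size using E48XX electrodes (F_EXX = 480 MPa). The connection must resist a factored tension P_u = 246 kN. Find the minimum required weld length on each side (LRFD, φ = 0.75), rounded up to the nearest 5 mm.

Throat t_e = 0.707 × 10 = 7.07 mm.
φr_n = 0.75 × 0.6 × 480 × 7.07 × 10⁻³ = 1.527 kN/mm.
L_req = P_u / φr_n = 246 / 1.527 = 161.1 mm total.
Per side: 161.1 / 2 = 80.54 mm.
Round up → use L = 85 mm on each side.

L = 85 mm on each side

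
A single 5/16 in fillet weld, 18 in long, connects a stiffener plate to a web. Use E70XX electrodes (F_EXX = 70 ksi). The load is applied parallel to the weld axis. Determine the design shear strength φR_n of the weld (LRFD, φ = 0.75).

Effective throat t_e = 0.707 × 0.3125 = 0.2209 in.
Total length L = 18 in; A_we = 0.2209 × 18 = 3.977 in².
F_nw = 0.6 F_EXX = 0.6 × 70 = 42 ksi.
φR_n = 0.75 × 42 × 3.977 = 125.3 kips.

φR_n ≈ 125 kips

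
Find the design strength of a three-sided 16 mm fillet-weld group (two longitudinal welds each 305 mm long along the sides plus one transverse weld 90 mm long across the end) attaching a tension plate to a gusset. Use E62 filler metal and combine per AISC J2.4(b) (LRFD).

φR_n ≈ 2210 kN

E62XX → F_EXX = 620 MPa.
t_e = 0.707 × 16 = 11.31 mm.
R_nwl = 0.6 × 620 × 11.31 × 610 × 10⁻³ = 2567 kN (longitudinal, 2 welds).
R_nwt = 0.6 × 620 × 11.31 × 90 × 10⁻³ = 378.7 kN (transverse, base value).
(i) R_nwl + R_nwt = 2946 kN; (ii) 0.85 R_nwl + 1.5 R_nwt = 2750 kN.
R_n = max = 2946 kN [governs: (i)]; φR_n = 2209 kN.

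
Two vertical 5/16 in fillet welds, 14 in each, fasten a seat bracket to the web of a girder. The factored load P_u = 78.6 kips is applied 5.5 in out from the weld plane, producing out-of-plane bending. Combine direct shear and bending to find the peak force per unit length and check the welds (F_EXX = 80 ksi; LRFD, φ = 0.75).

L_w = 2 × 14 = 28 in; section modulus (unit throat) S = 2 × L²/6 = 65.33 in².
Direct shear f_v = P/L_w = 78.6/28 = 2.807 kip/in.
Moment M = P × e = 78.6 × 5.5 = 432.3 kip·in; bending f_b = M/S = 6.617 kip/in.
f_max = √(f_v² + f_b²) = √(2.807² + 6.617²) = 7.188 kip/in.
φr_n = 0.75 × 0.6 × 80 × (0.707 × 0.3125) = 7.954 kip/in → adequate.

f_max ≈ 7.19 kip/in; adequate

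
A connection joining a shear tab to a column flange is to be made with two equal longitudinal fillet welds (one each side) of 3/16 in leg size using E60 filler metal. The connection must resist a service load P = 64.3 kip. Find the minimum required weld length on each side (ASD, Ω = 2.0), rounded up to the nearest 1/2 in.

L = 13.5 in on each side

E60XX → F_EXX = 60 ksi.
Throat t_e = 0.707 × 0.1875 = 0.1326 in.
r_n/Ω = (0.6 × 60 × 0.1326) / 2.0 = 2.386 kip/in.
L_req = P / (r_n/Ω) = 64.3 / 2.386 = 26.95 in total.
Per side: 26.95 / 2 = 13.47 in.
Round up → use L = 13.5 in on each side.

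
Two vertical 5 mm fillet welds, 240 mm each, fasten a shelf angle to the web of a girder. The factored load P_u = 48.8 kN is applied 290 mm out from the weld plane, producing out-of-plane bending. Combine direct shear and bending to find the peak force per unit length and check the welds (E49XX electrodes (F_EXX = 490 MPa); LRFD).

f_max ≈ 744 N/mm; adequate

L_w = 2 × 240 = 480 mm; section modulus (unit throat) S = 2 × L²/6 = 19200 mm².
Direct shear f_v = P/L_w = 48.8×10³/480 = 101.7 N/mm.
Moment M = P × e = 48.8×10³ × 290 = 14152000 N·mm; bending f_b = M/S = 737.1 N/mm.
f_max = √(f_v² + f_b²) = √(101.7² + 737.1²) = 744.1 N/mm.
φr_n = 0.75 × 0.6 × 490 × (0.707 × 5) = 779.5 N/mm → adequate.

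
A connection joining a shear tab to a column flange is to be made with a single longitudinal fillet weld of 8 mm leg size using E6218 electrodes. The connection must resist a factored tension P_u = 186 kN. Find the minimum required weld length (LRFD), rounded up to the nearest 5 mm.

E62XX → F_EXX = 620 MPa.
Throat t_e = 0.707 × 8 = 5.656 mm.
φr_n = 0.75 × 0.6 × 620 × 5.656 × 10⁻³ = 1.578 kN/mm.
L_req = P_u / φr_n = 186 / 1.578 = 117.9 mm total.
Round up → use L = 120 mm.

L = 120 mm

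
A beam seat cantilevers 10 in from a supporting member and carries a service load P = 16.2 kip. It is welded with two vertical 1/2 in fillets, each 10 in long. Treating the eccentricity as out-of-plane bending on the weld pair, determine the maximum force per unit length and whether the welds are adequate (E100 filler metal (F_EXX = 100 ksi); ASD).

L_w = 2 × 10 = 20 in; section modulus (unit throat) S = 2 × L²/6 = 33.33 in².
Direct shear f_v = P/L_w = 16.2/20 = 0.81 kip/in.
Moment M = P × e = 16.2 × 10 = 162 kip·in; bending f_b = M/S = 4.86 kip/in.
f_max = √(f_v² + f_b²) = √(0.81² + 4.86²) = 4.927 kip/in.
r_n/Ω = (1/2.0) × 0.6 × 100 × (0.707 × 0.5) = 10.6 kip/in → adequate.

f_max ≈ 4.93 kip/in; adequate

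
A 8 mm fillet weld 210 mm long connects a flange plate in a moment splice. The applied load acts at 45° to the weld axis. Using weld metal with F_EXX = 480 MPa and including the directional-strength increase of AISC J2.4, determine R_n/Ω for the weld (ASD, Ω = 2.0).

R_n/Ω ≈ 222 kN

t_e = 0.707 × 8 = 5.656 mm; A_we = 5.656 × 210 = 1188 mm².
Directional factor: 1.0 + 0.5 sin^1.5(45°) = 1.297.
F_nw = 0.6 × 480 × 1.297 = 373.6 MPa.
R_n/Ω = (373.6 × 1188) / 2.0 × 10⁻³ = 221.9 kN.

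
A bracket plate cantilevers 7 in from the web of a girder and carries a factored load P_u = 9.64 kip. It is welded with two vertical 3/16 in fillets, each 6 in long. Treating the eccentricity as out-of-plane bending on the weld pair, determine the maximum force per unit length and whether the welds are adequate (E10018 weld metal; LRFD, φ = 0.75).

E100XX → F_EXX = 100 ksi.
L_w = 2 × 6 = 12 in; section modulus (unit throat) S = 2 × L²/6 = 12 in².
Direct shear f_v = P/L_w = 9.64/12 = 0.8033 kip/in.
Moment M = P × e = 9.64 × 7 = 67.48 kip·in; bending f_b = M/S = 5.623 kip/in.
f_max = √(f_v² + f_b²) = √(0.8033² + 5.623²) = 5.68 kip/in.
φr_n = 0.75 × 0.6 × 100 × (0.707 × 0.1875) = 5.965 kip/in → adequate.

f_max ≈ 5.68 kip/in; adequate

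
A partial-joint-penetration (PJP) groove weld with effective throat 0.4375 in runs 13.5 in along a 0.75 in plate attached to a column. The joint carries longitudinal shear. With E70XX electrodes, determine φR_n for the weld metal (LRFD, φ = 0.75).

E70XX → F_EXX = 70 ksi.
Effective throat (given) t_e = 0.4375 in.
A_we = 0.4375 × 13.5 = 5.906 in².
F_nw = 0.6 F_EXX = 42 ksi.
φR_n = 0.75 × 42 × 5.906 = 186 kips.

φR_n ≈ 186 kips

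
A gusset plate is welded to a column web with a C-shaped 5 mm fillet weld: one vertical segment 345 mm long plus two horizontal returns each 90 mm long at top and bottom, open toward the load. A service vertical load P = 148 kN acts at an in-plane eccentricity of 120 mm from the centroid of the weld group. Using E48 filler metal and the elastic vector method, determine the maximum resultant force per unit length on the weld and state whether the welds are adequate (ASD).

f_max ≈ 543 N/mm; NOT adequate

E48XX → F_EXX = 480 MPa.
Total weld length L_w = 525 mm. Treat welds as unit-width lines.
Centroid: x̄ = 2×90×45 / 525 = 15.43 mm from the vertical weld.
Polar moment about centroid: J = I_x + I_y = [345³/12 + 2×90×172.5²] + [345×15.43² + 2(90³/12 + 90×29.57²)] = 9139000 mm³.
Direct shear f_v = P/L_w = 148×10³ / 525 = 281.9 N/mm (vertical).
Torsion M = P·e = 148×10³ × 120 = 17760000 N·mm.
Critical point at (x, y) = (74.57, 172.5) from centroid. f_tx = M·y/J = 335.2 N/mm; f_ty = M·x/J = 144.9 N/mm.
Resultant f_max = √[f_tx² + (f_v + f_ty)²] = √[335.2² + (281.9 + 144.9)²] = 542.7 N/mm.
Capacity per unit length: r_n/Ω = (1/2.0) × 0.6 × 480 × (0.707 × 5) = 509 N/mm.
542.7 > 509 → NOT adequate.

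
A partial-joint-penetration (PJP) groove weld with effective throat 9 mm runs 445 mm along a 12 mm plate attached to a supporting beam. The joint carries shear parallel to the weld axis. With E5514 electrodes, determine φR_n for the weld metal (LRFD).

E55XX → F_EXX = 550 MPa.
Effective throat (given) t_e = 9 mm.
A_we = 9 × 445 = 4005 mm².
F_nw = 0.6 F_EXX = 330 MPa.
φR_n = 0.75 × 330 × 4005 × 10⁻³ = 991.2 kN.

φR_n ≈ 991 kN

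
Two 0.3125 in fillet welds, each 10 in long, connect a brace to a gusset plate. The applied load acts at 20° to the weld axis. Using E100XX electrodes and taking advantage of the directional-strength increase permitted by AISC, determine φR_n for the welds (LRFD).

E100XX → F_EXX = 100 ksi.
t_e = 0.707 × 0.3125 = 0.2209 in; A_we = 0.2209 × 20 = 4.419 in².
Directional factor: 1.0 + 0.5 sin^1.5(20°) = 1.1.
F_nw = 0.6 × 100 × 1.1 = 66 ksi.
φR_n = 0.75 × 66 × 4.419 = 218.7 kip.

φR_n ≈ 219 kip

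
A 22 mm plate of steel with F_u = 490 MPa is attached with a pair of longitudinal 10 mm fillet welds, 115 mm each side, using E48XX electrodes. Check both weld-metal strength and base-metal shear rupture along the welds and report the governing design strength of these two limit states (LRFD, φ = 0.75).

E48XX → F_EXX = 480 MPa.
t_e = 0.707 × 10 = 7.07 mm; L = 230 mm.
Weld metal: φR_n = 0.75 × 0.6 × 480 × 7.07 × 230 × 10⁻³ = 351.2 kN.
Base metal (shear rupture): φR_n = 0.75 × 0.6 × 490 × 22 × 230 × 10⁻³ = 1116 kN.
Governing: weld metal.

φR_n ≈ 351 kN (weld metal governs)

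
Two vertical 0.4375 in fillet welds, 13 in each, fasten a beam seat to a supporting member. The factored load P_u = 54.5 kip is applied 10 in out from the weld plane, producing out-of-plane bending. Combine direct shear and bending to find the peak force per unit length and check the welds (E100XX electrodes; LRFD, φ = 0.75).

f_max ≈ 9.9 kip/in; adequate

E100XX → F_EXX = 100 ksi.
L_w = 2 × 13 = 26 in; section modulus (unit throat) S = 2 × L²/6 = 56.33 in².
Direct shear f_v = P/L_w = 54.5/26 = 2.096 kip/in.
Moment M = P × e = 54.5 × 10 = 545 kip·in; bending f_b = M/S = 9.675 kip/in.
f_max = √(f_v² + f_b²) = √(2.096² + 9.675²) = 9.899 kip/in.
φr_n = 0.75 × 0.6 × 100 × (0.707 × 0.4375) = 13.92 kip/in → adequate.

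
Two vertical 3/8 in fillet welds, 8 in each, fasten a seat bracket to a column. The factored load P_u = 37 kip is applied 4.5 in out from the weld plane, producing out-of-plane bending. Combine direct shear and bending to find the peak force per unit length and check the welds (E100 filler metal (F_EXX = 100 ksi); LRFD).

f_max ≈ 8.14 kip/in; adequate

L_w = 2 × 8 = 16 in; section modulus (unit throat) S = 2 × L²/6 = 21.33 in².
Direct shear f_v = P/L_w = 37/16 = 2.312 kip/in.
Moment M = P × e = 37 × 4.5 = 166.5 kip·in; bending f_b = M/S = 7.805 kip/in.
f_max = √(f_v² + f_b²) = √(2.312² + 7.805²) = 8.14 kip/in.
φr_n = 0.75 × 0.6 × 100 × (0.707 × 0.375) = 11.93 kip/in → adequate.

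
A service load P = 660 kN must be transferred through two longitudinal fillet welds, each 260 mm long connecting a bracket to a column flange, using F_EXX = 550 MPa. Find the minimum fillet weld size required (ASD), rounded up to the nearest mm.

Total weld length L = 520 mm.
Required throat t_e = P × Ω / (0.6 F_EXX × L) = 660 × 2.0 / (0.6 × 550 × 520 × 10⁻³) = 7.692 mm.
Required leg w = t_e / 0.707 = 10.88 mm → use 11 mm.

w = 11 mm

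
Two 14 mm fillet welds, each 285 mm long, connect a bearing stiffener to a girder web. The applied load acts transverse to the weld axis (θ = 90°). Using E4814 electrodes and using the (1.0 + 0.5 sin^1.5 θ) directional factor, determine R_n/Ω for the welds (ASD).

R_n/Ω ≈ 1220 kN

E48XX → F_EXX = 480 MPa.
t_e = 0.707 × 14 = 9.898 mm; A_we = 9.898 × 570 = 5642 mm².
Directional factor: 1.0 + 0.5 sin^1.5(90°) = 1.5.
F_nw = 0.6 × 480 × 1.5 = 432 MPa.
R_n/Ω = (432 × 5642) / 2.0 × 10⁻³ = 1219 kN.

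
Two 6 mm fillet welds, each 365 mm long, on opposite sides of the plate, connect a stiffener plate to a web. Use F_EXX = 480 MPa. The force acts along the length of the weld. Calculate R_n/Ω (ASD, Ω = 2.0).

R_n/Ω ≈ 446 kN

Effective throat t_e = 0.707 × 6 = 4.242 mm.
Total length L = 730 mm; A_we = 4.242 × 730 = 3097 mm².
F_nw = 0.6 F_EXX = 0.6 × 480 = 288 MPa.
R_n = 288 × 3097 × 10⁻³ = 891.8 kN; R_n/Ω = 891.8/2.0 = 445.9 kN.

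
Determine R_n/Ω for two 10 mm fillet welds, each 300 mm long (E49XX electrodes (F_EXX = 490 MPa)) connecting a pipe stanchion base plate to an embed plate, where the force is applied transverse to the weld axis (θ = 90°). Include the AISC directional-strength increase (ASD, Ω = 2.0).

t_e = 0.707 × 10 = 7.07 mm; A_we = 7.07 × 600 = 4242 mm².
Directional factor: 1.0 + 0.5 sin^1.5(90°) = 1.5.
F_nw = 0.6 × 490 × 1.5 = 441 MPa.
R_n/Ω = (441 × 4242) / 2.0 × 10⁻³ = 935.4 kN.

R_n/Ω ≈ 935 kN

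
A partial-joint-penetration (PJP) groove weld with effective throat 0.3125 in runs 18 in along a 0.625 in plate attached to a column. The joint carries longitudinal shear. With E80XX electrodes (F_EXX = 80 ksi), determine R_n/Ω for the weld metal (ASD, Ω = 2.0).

R_n/Ω ≈ 135 kips

Effective throat (given) t_e = 0.3125 in.
A_we = 0.3125 × 18 = 5.625 in².
F_nw = 0.6 F_EXX = 48 ksi.
R_n/Ω = (48 × 5.625) / 2.0 = 135 kips.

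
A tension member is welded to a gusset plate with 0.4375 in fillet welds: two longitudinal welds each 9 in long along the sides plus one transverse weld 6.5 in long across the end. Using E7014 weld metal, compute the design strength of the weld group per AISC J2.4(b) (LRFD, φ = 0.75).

φR_n ≈ 244 kip

E70XX → F_EXX = 70 ksi.
t_e = 0.707 × 0.4375 = 0.3093 in.
R_nwl = 0.6 × 70 × 0.3093 × 18 = 233.8 kip (longitudinal, 2 welds).
R_nwt = 0.6 × 70 × 0.3093 × 6.5 = 84.44 kip (transverse, base value).
(i) R_nwl + R_nwt = 318.3 kip; (ii) 0.85 R_nwl + 1.5 R_nwt = 325.4 kip.
R_n = max = 325.4 kip [governs: (ii)]; φR_n = 244.1 kip.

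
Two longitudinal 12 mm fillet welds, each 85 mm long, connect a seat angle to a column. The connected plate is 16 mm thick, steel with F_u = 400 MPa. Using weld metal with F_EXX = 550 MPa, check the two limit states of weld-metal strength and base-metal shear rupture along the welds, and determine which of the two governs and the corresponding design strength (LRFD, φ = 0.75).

φR_n ≈ 357 kN (weld metal governs)

t_e = 0.707 × 12 = 8.484 mm; L = 170 mm.
Weld metal: φR_n = 0.75 × 0.6 × 550 × 8.484 × 170 × 10⁻³ = 357 kN.
Base metal (shear rupture): φR_n = 0.75 × 0.6 × 400 × 16 × 170 × 10⁻³ = 489.6 kN.
Governing: weld metal.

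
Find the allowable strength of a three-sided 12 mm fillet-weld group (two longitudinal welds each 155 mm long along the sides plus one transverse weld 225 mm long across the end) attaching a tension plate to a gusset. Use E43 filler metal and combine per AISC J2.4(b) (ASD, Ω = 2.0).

E43XX → F_EXX = 430 MPa.
t_e = 0.707 × 12 = 8.484 mm.
R_nwl = 0.6 × 430 × 8.484 × 310 × 10⁻³ = 678.6 kN (longitudinal, 2 welds).
R_nwt = 0.6 × 430 × 8.484 × 225 × 10⁻³ = 492.5 kN (transverse, base value).
(i) R_nwl + R_nwt = 1171 kN; (ii) 0.85 R_nwl + 1.5 R_nwt = 1316 kN.
R_n = max = 1316 kN [governs: (ii)]; R_n/Ω = 657.8 kN.

R_n/Ω ≈ 658 kN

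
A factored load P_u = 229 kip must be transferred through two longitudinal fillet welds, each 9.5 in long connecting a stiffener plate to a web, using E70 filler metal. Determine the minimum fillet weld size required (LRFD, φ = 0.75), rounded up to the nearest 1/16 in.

E70XX → F_EXX = 70 ksi.
Total weld length L = 19 in.
Required throat t_e = P_u / (φ × 0.6 F_EXX × L) = 229 / (0.75 × 0.6 × 70 × 19) = 0.3826 in.
Required leg w = t_e / 0.707 = 0.5412 in → use 9/16 in.

w = 9/16 in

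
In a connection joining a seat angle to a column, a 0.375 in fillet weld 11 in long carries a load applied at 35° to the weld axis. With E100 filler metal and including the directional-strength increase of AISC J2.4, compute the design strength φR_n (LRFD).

E100XX → F_EXX = 100 ksi.
t_e = 0.707 × 0.375 = 0.2651 in; A_we = 0.2651 × 11 = 2.916 in².
Directional factor: 1.0 + 0.5 sin^1.5(35°) = 1.217.
F_nw = 0.6 × 100 × 1.217 = 73.03 ksi.
φR_n = 0.75 × 73.03 × 2.916 = 159.7 kip.

φR_n ≈ 160 kip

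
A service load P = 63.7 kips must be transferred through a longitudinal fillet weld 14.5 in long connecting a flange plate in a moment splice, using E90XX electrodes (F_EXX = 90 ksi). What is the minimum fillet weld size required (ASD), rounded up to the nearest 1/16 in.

Total weld length L = 14.5 in.
Required throat t_e = P × Ω / (0.6 F_EXX × L) = 63.7 × 2.0 / (0.6 × 90 × 14.5) = 0.1627 in.
Required leg w = t_e / 0.707 = 0.2301 in → use 1/4 in.

w = 1/4 in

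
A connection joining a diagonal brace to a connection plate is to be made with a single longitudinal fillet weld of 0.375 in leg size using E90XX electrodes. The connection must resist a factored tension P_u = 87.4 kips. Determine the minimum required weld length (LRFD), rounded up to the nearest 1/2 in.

L = 8.5 in

E90XX → F_EXX = 90 ksi.
Throat t_e = 0.707 × 0.375 = 0.2651 in.
φr_n = 0.75 × 0.6 × 90 × 0.2651 = 10.74 kips/in.
L_req = P_u / φr_n = 87.4 / 10.74 = 8.14 in total.
Round up → use L = 8.5 in.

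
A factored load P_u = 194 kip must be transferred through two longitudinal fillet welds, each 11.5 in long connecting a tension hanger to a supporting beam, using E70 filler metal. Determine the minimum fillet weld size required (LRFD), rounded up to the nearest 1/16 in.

w = 7/16 in

E70XX → F_EXX = 70 ksi.
Total weld length L = 23 in.
Required throat t_e = P_u / (φ × 0.6 F_EXX × L) = 194 / (0.75 × 0.6 × 70 × 23) = 0.2678 in.
Required leg w = t_e / 0.707 = 0.3787 in → use 7/16 in.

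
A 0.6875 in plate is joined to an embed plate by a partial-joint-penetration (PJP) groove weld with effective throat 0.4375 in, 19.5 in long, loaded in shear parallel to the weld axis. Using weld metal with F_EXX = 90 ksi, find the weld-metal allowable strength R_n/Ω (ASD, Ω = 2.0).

Effective throat (given) t_e = 0.4375 in.
A_we = 0.4375 × 19.5 = 8.531 in².
F_nw = 0.6 F_EXX = 54 ksi.
R_n/Ω = (54 × 8.531) / 2.0 = 230.3 kips.

R_n/Ω ≈ 230 kips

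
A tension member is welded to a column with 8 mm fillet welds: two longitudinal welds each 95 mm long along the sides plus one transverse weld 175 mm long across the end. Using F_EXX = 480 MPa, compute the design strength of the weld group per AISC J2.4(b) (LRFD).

t_e = 0.707 × 8 = 5.656 mm.
R_nwl = 0.6 × 480 × 5.656 × 190 × 10⁻³ = 309.5 kN (longitudinal, 2 welds).
R_nwt = 0.6 × 480 × 5.656 × 175 × 10⁻³ = 285.1 kN (transverse, base value).
(i) R_nwl + R_nwt = 594.6 kN; (ii) 0.85 R_nwl + 1.5 R_nwt = 690.7 kN.
R_n = max = 690.7 kN [governs: (ii)]; φR_n = 518 kN.

φR_n ≈ 518 kN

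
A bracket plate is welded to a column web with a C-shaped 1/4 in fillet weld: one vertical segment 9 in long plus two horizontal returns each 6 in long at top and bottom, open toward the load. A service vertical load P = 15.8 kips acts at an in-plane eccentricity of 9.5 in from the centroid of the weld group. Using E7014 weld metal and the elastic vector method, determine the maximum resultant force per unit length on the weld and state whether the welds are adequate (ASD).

E70XX → F_EXX = 70 ksi.
Total weld length L_w = 21 in. Treat welds as unit-width lines.
Centroid: x̄ = 2×6×3 / 21 = 1.714 in from the vertical weld.
Polar moment about centroid: J = I_x + I_y = [9³/12 + 2×6×4.5²] + [9×1.714² + 2(6³/12 + 6×1.286²)] = 386 in³.
Direct shear f_v = P/L_w = 15.8 / 21 = 0.7524 kip/in (vertical).
Torsion M = P·e = 15.8 × 9.5 = 150.1 kip·in.
Critical point at (x, y) = (4.286, 4.5) from centroid. f_tx = M·y/J = 1.75 kip/in; f_ty = M·x/J = 1.666 kip/in.
Resultant f_max = √[f_tx² + (f_v + f_ty)²] = √[1.75² + (0.7524 + 1.666)²] = 2.985 kip/in.
Capacity per unit length: r_n/Ω = (1/2.0) × 0.6 × 70 × (0.707 × 0.25) = 3.712 kip/in.
2.985 ≤ 3.712 → adequate.

f_max ≈ 2.99 kip/in; adequate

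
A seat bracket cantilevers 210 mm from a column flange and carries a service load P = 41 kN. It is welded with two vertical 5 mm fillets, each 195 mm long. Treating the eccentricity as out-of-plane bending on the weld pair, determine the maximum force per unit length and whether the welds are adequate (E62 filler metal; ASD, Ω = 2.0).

f_max ≈ 687 N/mm; NOT adequate

E62XX → F_EXX = 620 MPa.
L_w = 2 × 195 = 390 mm; section modulus (unit throat) S = 2 × L²/6 = 12680 mm².
Direct shear f_v = P/L_w = 41×10³/390 = 105.1 N/mm.
Moment M = P × e = 41×10³ × 210 = 8610000 N·mm; bending f_b = M/S = 679.3 N/mm.
f_max = √(f_v² + f_b²) = √(105.1² + 679.3²) = 687.4 N/mm.
r_n/Ω = (1/2.0) × 0.6 × 620 × (0.707 × 5) = 657.5 N/mm → NOT adequate.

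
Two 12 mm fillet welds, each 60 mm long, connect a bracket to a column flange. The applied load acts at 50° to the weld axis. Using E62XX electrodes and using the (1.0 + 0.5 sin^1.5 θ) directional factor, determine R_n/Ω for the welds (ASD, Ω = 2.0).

R_n/Ω ≈ 253 kN

E62XX → F_EXX = 620 MPa.
t_e = 0.707 × 12 = 8.484 mm; A_we = 8.484 × 120 = 1018 mm².
Directional factor: 1.0 + 0.5 sin^1.5(50°) = 1.335.
F_nw = 0.6 × 620 × 1.335 = 496.7 MPa.
R_n/Ω = (496.7 × 1018) / 2.0 × 10⁻³ = 252.8 kN.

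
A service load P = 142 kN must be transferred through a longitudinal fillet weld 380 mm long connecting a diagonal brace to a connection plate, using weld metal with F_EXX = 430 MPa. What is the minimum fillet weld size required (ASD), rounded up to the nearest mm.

Total weld length L = 380 mm.
Required throat t_e = P × Ω / (0.6 F_EXX × L) = 142 × 2.0 / (0.6 × 430 × 380 × 10⁻³) = 2.897 mm.
Required leg w = t_e / 0.707 = 4.097 mm → use 5 mm.

w = 5 mm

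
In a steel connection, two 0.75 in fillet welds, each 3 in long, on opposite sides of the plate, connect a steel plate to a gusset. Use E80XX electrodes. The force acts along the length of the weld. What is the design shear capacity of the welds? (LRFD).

E80XX → F_EXX = 80 ksi.
Effective throat t_e = 0.707 × 0.75 = 0.5302 in.
Total length L = 6 in; A_we = 0.5302 × 6 = 3.181 in².
F_nw = 0.6 F_EXX = 0.6 × 80 = 48 ksi.
φR_n = 0.75 × 48 × 3.181 = 114.5 kips.

φR_n ≈ 115 kips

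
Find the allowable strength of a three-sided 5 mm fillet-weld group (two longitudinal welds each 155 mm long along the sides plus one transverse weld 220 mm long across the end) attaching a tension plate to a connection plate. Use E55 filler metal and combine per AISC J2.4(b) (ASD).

R_n/Ω ≈ 346 kN

E55XX → F_EXX = 550 MPa.
t_e = 0.707 × 5 = 3.535 mm.
R_nwl = 0.6 × 550 × 3.535 × 310 × 10⁻³ = 361.6 kN (longitudinal, 2 welds).
R_nwt = 0.6 × 550 × 3.535 × 220 × 10⁻³ = 256.6 kN (transverse, base value).
(i) R_nwl + R_nwt = 618.3 kN; (ii) 0.85 R_nwl + 1.5 R_nwt = 692.3 kN.
R_n = max = 692.3 kN [governs: (ii)]; R_n/Ω = 346.2 kN.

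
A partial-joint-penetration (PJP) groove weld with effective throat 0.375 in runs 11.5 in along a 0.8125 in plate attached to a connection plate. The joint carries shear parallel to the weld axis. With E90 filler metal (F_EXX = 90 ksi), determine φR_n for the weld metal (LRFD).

φR_n ≈ 175 kip

Effective throat (given) t_e = 0.375 in.
A_we = 0.375 × 11.5 = 4.312 in².
F_nw = 0.6 F_EXX = 54 ksi.
φR_n = 0.75 × 54 × 4.312 = 174.7 kip.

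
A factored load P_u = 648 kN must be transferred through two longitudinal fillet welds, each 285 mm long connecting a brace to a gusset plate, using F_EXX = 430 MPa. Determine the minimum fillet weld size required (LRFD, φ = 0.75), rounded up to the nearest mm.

Total weld length L = 570 mm.
Required throat t_e = P_u / (φ × 0.6 F_EXX × L) = 648 / (0.75 × 0.6 × 430 × 570 × 10⁻³) = 5.875 mm.
Required leg w = t_e / 0.707 = 8.31 mm → use 9 mm.

w = 9 mm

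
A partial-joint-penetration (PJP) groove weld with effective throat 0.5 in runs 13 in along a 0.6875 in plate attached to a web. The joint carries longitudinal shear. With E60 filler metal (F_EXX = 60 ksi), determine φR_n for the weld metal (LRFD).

Effective throat (given) t_e = 0.5 in.
A_we = 0.5 × 13 = 6.5 in².
F_nw = 0.6 F_EXX = 36 ksi.
φR_n = 0.75 × 36 × 6.5 = 175.5 kips.

φR_n ≈ 176 kips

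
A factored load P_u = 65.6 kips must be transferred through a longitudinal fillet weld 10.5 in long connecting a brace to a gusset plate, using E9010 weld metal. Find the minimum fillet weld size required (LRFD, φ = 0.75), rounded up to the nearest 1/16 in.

E90XX → F_EXX = 90 ksi.
Total weld length L = 10.5 in.
Required throat t_e = P_u / (φ × 0.6 F_EXX × L) = 65.6 / (0.75 × 0.6 × 90 × 10.5) = 0.1543 in.
Required leg w = t_e / 0.707 = 0.2182 in → use 1/4 in.

w = 1/4 in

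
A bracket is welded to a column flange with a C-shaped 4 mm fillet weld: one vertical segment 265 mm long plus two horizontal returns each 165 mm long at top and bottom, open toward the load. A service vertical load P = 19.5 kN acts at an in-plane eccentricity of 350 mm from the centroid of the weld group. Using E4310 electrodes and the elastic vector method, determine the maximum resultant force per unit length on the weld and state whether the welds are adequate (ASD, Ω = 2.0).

E43XX → F_EXX = 430 MPa.
Total weld length L_w = 595 mm. Treat welds as unit-width lines.
Centroid: x̄ = 2×165×82.5 / 595 = 45.76 mm from the vertical weld.
Polar moment about centroid: J = I_x + I_y = [265³/12 + 2×165×132.5²] + [265×45.76² + 2(165³/12 + 165×36.74²)] = 9093000 mm³.
Direct shear f_v = P/L_w = 19.5×10³ / 595 = 32.77 N/mm (vertical).
Torsion M = P·e = 19.5×10³ × 350 = 6825000 N·mm.
Critical point at (x, y) = (119.2, 132.5) from centroid. f_tx = M·y/J = 99.45 N/mm; f_ty = M·x/J = 89.5 N/mm.
Resultant f_max = √[f_tx² + (f_v + f_ty)²] = √[99.45² + (32.77 + 89.5)²] = 157.6 N/mm.
Capacity per unit length: r_n/Ω = (1/2.0) × 0.6 × 430 × (0.707 × 4) = 364.8 N/mm.
157.6 ≤ 364.8 → adequate.

f_max ≈ 158 N/mm; adequate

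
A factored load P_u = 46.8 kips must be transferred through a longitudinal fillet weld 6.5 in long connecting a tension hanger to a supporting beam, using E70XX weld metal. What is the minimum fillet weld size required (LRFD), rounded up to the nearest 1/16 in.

w = 3/8 in

E70XX → F_EXX = 70 ksi.
Total weld length L = 6.5 in.
Required throat t_e = P_u / (φ × 0.6 F_EXX × L) = 46.8 / (0.75 × 0.6 × 70 × 6.5) = 0.2286 in.
Required leg w = t_e / 0.707 = 0.3233 in → use 3/8 in.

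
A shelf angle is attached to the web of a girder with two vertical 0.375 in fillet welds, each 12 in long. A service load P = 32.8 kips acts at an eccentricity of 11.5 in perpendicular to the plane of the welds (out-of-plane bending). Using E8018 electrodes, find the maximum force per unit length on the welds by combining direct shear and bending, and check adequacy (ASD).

f_max ≈ 7.98 kip/in; NOT adequate

E80XX → F_EXX = 80 ksi.
L_w = 2 × 12 = 24 in; section modulus (unit throat) S = 2 × L²/6 = 48 in².
Direct shear f_v = P/L_w = 32.8/24 = 1.367 kip/in.
Moment M = P × e = 32.8 × 11.5 = 377.2 kip·in; bending f_b = M/S = 7.858 kip/in.
f_max = √(f_v² + f_b²) = √(1.367² + 7.858²) = 7.976 kip/in.
r_n/Ω = (1/2.0) × 0.6 × 80 × (0.707 × 0.375) = 6.363 kip/in → NOT adequate.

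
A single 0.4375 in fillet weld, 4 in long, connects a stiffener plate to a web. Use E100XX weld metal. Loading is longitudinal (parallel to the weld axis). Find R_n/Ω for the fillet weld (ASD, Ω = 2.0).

R_n/Ω ≈ 37.1 kips

E100XX → F_EXX = 100 ksi.
Effective throat t_e = 0.707 × 0.4375 = 0.3093 in.
Total length L = 4 in; A_we = 0.3093 × 4 = 1.237 in².
F_nw = 0.6 F_EXX = 0.6 × 100 = 60 ksi.
R_n = 60 × 1.237 = 74.23 kips; R_n/Ω = 74.23/2.0 = 37.12 kips.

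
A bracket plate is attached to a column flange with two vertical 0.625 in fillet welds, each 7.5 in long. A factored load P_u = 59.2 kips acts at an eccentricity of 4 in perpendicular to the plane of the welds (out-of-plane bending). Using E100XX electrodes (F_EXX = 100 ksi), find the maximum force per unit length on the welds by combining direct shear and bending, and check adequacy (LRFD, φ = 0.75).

f_max ≈ 13.2 kip/in; adequate

L_w = 2 × 7.5 = 15 in; section modulus (unit throat) S = 2 × L²/6 = 18.75 in².
Direct shear f_v = P/L_w = 59.2/15 = 3.947 kip/in.
Moment M = P × e = 59.2 × 4 = 236.8 kip·in; bending f_b = M/S = 12.63 kip/in.
f_max = √(f_v² + f_b²) = √(3.947² + 12.63²) = 13.23 kip/in.
φr_n = 0.75 × 0.6 × 100 × (0.707 × 0.625) = 19.88 kip/in → adequate.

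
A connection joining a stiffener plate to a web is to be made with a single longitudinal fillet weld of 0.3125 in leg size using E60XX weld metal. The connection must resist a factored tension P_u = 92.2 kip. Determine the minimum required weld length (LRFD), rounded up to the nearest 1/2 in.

L = 15.5 in

E60XX → F_EXX = 60 ksi.
Throat t_e = 0.707 × 0.3125 = 0.2209 in.
φr_n = 0.75 × 0.6 × 60 × 0.2209 = 5.965 kip/in.
L_req = P_u / φr_n = 92.2 / 5.965 = 15.46 in total.
Round up → use L = 15.5 in.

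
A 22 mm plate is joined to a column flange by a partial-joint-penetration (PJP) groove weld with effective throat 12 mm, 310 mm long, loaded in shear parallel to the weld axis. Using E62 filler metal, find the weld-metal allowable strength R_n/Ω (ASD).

R_n/Ω ≈ 692 kN

E62XX → F_EXX = 620 MPa.
Effective throat (given) t_e = 12 mm.
A_we = 12 × 310 = 3720 mm².
F_nw = 0.6 F_EXX = 372 MPa.
R_n/Ω = (372 × 3720) / 2.0 × 10⁻³ = 691.9 kN.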